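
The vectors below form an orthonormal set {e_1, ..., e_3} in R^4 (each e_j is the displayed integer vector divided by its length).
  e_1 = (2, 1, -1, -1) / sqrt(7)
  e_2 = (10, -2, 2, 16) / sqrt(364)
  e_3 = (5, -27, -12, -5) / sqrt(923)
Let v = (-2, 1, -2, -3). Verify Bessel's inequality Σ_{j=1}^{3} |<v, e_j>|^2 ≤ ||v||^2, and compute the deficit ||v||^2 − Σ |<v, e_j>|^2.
Σ |<v, e_j>|^2 = 1109/71; ||v||^2 = 18; deficit = 169/71

Write each e_j = u_j / sqrt(<u_j, u_j>) where u_j is the displayed integer vector. Then <v, e_j> = <v, u_j> / sqrt(<u_j, u_j>), so |<v, e_j>|^2 = <v, u_j>^2 / <u_j, u_j>.
Coefficients: <v, e_1> = 2/sqrt(7), <v, e_2> = -74/sqrt(364), <v, e_3> = 2/sqrt(923).
Square and sum: Σ |<v, e_j>|^2 = 1109/71.
Compute ||v||^2 = v·v = 18.
Deficit = 18 − 1109/71 = 169/71 ≥ 0, confirming Bessel's inequality. (The deficit equals ||v − Σ <v,e_j> e_j||^2, the squared distance from v to span{e_j}.)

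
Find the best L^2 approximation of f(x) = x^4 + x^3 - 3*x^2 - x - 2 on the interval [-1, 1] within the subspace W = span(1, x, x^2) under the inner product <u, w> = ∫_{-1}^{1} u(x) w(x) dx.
g(x) = -15*x^2/7 - 2*x/5 - 73/35

The best approximation g ∈ W is the orthogonal projection of f onto W. Writing g = a_0 + a_1 x + a_2 x^2, the coefficients solve the normal equations G · a = b where
  G_{ij} = <φ_i, φ_j> and b_i = <f, φ_i>, with φ_0 = 1, φ_1 = x, φ_2 = x^2.
G =
  [2, 0, 2/3]
  [0, 2/3, 0]
  [2/3, 0, 2/5],
b = (-28/5, -4/15, -236/105).
Solving gives a_0 = -73/35, a_1 = -2/5, a_2 = -15/7, so
  g(x) = -15*x^2/7 - 2*x/5 - 73/35.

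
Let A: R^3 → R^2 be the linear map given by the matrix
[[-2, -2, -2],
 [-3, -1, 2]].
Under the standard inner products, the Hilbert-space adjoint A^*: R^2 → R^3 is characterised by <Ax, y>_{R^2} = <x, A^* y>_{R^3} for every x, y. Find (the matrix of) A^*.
A^* = A^T =
[[-2, -3],
 [-2, -1],
 [-2, 2]]

For real matrices with standard dot products, the defining identity <Ax, y> = <x, A^* y> gives (Ax)^T y = x^T (A^*) y, i.e. x^T A^T y = x^T (A^*) y. Since this holds for all x, y, we must have A^* = A^T. Therefore
A^* =
[[-2, -3],
 [-2, -1],
 [-2, 2]].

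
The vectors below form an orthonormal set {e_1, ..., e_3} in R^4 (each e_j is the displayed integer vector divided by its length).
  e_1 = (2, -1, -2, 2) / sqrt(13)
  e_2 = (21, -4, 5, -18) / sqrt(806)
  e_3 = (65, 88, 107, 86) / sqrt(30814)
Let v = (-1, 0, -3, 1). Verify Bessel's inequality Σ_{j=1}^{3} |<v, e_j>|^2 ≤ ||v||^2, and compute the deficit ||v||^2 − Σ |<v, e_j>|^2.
Σ |<v, e_j>|^2 = 4626/497; ||v||^2 = 11; deficit = 841/497

Write each e_j = u_j / sqrt(<u_j, u_j>) where u_j is the displayed integer vector. Then <v, e_j> = <v, u_j> / sqrt(<u_j, u_j>), so |<v, e_j>|^2 = <v, u_j>^2 / <u_j, u_j>.
Coefficients: <v, e_1> = 6/sqrt(13), <v, e_2> = -54/sqrt(806), <v, e_3> = -300/sqrt(30814).
Square and sum: Σ |<v, e_j>|^2 = 4626/497.
Compute ||v||^2 = v·v = 11.
Deficit = 11 − 4626/497 = 841/497 ≥ 0, confirming Bessel's inequality. (The deficit equals ||v − Σ <v,e_j> e_j||^2, the squared distance from v to span{e_j}.)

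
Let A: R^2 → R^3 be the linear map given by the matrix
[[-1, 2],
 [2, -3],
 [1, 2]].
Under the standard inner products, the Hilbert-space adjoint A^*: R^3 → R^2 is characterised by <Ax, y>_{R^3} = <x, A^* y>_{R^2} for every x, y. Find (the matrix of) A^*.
A^* = A^T =
[[-1, 2, 1],
 [2, -3, 2]]

For real matrices with standard dot products, the defining identity <Ax, y> = <x, A^* y> gives (Ax)^T y = x^T (A^*) y, i.e. x^T A^T y = x^T (A^*) y. Since this holds for all x, y, we must have A^* = A^T. Therefore
A^* =
[[-1, 2, 1],
 [2, -3, 2]].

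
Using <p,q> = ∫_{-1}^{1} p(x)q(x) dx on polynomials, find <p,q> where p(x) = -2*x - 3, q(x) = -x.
<p,q> = 4/3

Expand the product: p(x)·q(x) = 2*x^2 + 3*x.
∫_{-1}^{1} of each monomial x^k gives [2/(k+1) if k even, 0 if k odd]. Integrating term-by-term (or equivalently evaluating the antiderivative F(x) = 2*x^3/3 + 3*x^2/2 at the endpoints):
  F(1) − F(−1) = 13/6 − (5/6) = 4/3.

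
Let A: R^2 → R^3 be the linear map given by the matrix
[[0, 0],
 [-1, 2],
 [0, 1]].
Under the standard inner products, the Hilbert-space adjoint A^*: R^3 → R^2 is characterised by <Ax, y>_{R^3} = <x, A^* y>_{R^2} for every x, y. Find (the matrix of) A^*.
A^* = A^T =
[[0, -1, 0],
 [0, 2, 1]]

For real matrices with standard dot products, the defining identity <Ax, y> = <x, A^* y> gives (Ax)^T y = x^T (A^*) y, i.e. x^T A^T y = x^T (A^*) y. Since this holds for all x, y, we must have A^* = A^T. Therefore
A^* =
[[0, -1, 0],
 [0, 2, 1]].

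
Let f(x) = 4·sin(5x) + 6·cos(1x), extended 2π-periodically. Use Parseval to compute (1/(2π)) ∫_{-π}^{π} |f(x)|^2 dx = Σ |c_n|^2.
Σ |c_n|^2 = 26

Expand |f|^2 and use orthogonality of {sin(nx), cos(mx)} on [-π, π]:
  ∫_{-π}^{π} sin(nx)^2 dx = π, ∫ cos(mx)^2 dx = π, and cross terms integrate to 0.
So ∫_{-π}^{π} f(x)^2 dx = 4^2 · π + 6^2 · π = (16 + 36)π.
Divide by 2π: (16 + 36)/2 = 26.
By Parseval, this equals Σ |c_n|^2.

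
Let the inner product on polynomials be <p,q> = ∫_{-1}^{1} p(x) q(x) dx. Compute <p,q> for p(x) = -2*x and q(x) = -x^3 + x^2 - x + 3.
<p,q> = 32/15

Expand the product: p(x)·q(x) = 2*x^4 - 2*x^3 + 2*x^2 - 6*x.
∫_{-1}^{1} of each monomial x^k gives [2/(k+1) if k even, 0 if k odd]. Integrating term-by-term (or equivalently evaluating the antiderivative F(x) = 2*x^5/5 - x^4/2 + 2*x^3/3 - 3*x^2 at the endpoints):
  F(1) − F(−1) = -73/30 − (-137/30) = 32/15.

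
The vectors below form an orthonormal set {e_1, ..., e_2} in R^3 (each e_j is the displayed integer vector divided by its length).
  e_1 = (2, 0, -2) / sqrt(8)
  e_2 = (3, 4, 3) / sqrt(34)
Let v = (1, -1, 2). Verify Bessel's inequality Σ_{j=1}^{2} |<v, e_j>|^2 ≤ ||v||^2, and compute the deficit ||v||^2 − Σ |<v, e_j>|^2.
Σ |<v, e_j>|^2 = 21/17; ||v||^2 = 6; deficit = 81/17

Write each e_j = u_j / sqrt(<u_j, u_j>) where u_j is the displayed integer vector. Then <v, e_j> = <v, u_j> / sqrt(<u_j, u_j>), so |<v, e_j>|^2 = <v, u_j>^2 / <u_j, u_j>.
Coefficients: <v, e_1> = -2/sqrt(8), <v, e_2> = 5/sqrt(34).
Square and sum: Σ |<v, e_j>|^2 = 21/17.
Compute ||v||^2 = v·v = 6.
Deficit = 6 − 21/17 = 81/17 ≥ 0, confirming Bessel's inequality. (The deficit equals ||v − Σ <v,e_j> e_j||^2, the squared distance from v to span{e_j}.)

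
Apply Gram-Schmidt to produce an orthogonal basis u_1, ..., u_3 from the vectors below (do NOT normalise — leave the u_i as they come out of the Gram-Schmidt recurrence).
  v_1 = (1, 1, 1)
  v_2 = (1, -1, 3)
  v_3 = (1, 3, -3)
Orthogonal basis:
  u_1 = (1, 1, 1)
  u_2 = (0, -2, 2)
  u_3 = (2/3, -1/3, -1/3)

Apply the Gram-Schmidt recurrence
  u_1 = v_1
  u_i = v_i − Σ_{j<i} ((v_i · u_j) / (u_j · u_j)) · u_j.

Step by step this gives:
  u_1 = (1, 1, 1)
  u_2 = (0, -2, 2)
  u_3 = (2/3, -1/3, -1/3)

Orthogonality check:
  u_2 · u_1 = 0 (should be 0)
  u_3 · u_1 = 0 (should be 0)
  u_3 · u_2 = 0 (should be 0)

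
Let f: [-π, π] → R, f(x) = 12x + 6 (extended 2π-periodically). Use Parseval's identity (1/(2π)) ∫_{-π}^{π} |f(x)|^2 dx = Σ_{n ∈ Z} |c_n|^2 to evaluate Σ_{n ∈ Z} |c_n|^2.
Σ |c_n|^2 = 48π^2 + 36

Expand and integrate term by term over [-π, π]:
  ∫ (12x)^2 dx = 144·(2π^3/3); ∫ 2·12·(6)·x dx = 0 (odd integrand); ∫ 6^2 dx = 36·2π.
So (1/(2π)) ∫_{-π}^{π} (12x + 6)^2 dx = 144π^2/3 + 36 = 48π^2 + 36.
Parseval ⇒ Σ |c_n|^2 = 48π^2 + 36.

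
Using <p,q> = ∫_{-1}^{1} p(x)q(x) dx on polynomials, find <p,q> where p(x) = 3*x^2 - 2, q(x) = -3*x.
<p,q> = 0

Expand the product: p(x)·q(x) = -9*x^3 + 6*x.
∫_{-1}^{1} of each monomial x^k gives [2/(k+1) if k even, 0 if k odd]. Integrating term-by-term (or equivalently evaluating the antiderivative F(x) = -9*x^4/4 + 3*x^2 at the endpoints):
  F(1) − F(−1) = 3/4 − (3/4) = 0.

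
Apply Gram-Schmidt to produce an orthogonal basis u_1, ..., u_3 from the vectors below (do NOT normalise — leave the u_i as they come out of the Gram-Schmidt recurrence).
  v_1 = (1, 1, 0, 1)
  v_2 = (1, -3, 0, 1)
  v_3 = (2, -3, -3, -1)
Orthogonal basis:
  u_1 = (1, 1, 0, 1)
  u_2 = (4/3, -8/3, 0, 4/3)
  u_3 = (3/2, 0, -3, -3/2)

Apply the Gram-Schmidt recurrence
  u_1 = v_1
  u_i = v_i − Σ_{j<i} ((v_i · u_j) / (u_j · u_j)) · u_j.

Step by step this gives:
  u_1 = (1, 1, 0, 1)
  u_2 = (4/3, -8/3, 0, 4/3)
  u_3 = (3/2, 0, -3, -3/2)

Orthogonality check:
  u_2 · u_1 = 0 (should be 0)
  u_3 · u_1 = 0 (should be 0)
  u_3 · u_2 = 0 (should be 0)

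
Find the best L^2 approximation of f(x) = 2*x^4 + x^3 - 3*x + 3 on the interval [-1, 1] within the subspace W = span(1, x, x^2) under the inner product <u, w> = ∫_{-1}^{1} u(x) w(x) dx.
g(x) = 12*x^2/7 - 12*x/5 + 99/35

The best approximation g ∈ W is the orthogonal projection of f onto W. Writing g = a_0 + a_1 x + a_2 x^2, the coefficients solve the normal equations G · a = b where
  G_{ij} = <φ_i, φ_j> and b_i = <f, φ_i>, with φ_0 = 1, φ_1 = x, φ_2 = x^2.
G =
  [2, 0, 2/3]
  [0, 2/3, 0]
  [2/3, 0, 2/5],
b = (34/5, -8/5, 18/7).
Solving gives a_0 = 99/35, a_1 = -12/5, a_2 = 12/7, so
  g(x) = 12*x^2/7 - 12*x/5 + 99/35.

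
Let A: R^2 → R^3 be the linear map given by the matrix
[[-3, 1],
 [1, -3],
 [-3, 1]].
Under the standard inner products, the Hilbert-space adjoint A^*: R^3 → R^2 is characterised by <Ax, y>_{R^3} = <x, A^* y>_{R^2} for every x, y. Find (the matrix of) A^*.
A^* = A^T =
[[-3, 1, -3],
 [1, -3, 1]]

For real matrices with standard dot products, the defining identity <Ax, y> = <x, A^* y> gives (Ax)^T y = x^T (A^*) y, i.e. x^T A^T y = x^T (A^*) y. Since this holds for all x, y, we must have A^* = A^T. Therefore
A^* =
[[-3, 1, -3],
 [1, -3, 1]].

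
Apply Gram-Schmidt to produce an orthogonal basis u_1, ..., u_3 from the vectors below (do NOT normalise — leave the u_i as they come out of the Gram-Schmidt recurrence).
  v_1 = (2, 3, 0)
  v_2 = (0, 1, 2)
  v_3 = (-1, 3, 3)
Orthogonal basis:
  u_1 = (2, 3, 0)
  u_2 = (-6/13, 4/13, 2)
  u_3 = (-9/7, 6/7, -3/7)

Apply the Gram-Schmidt recurrence
  u_1 = v_1
  u_i = v_i − Σ_{j<i} ((v_i · u_j) / (u_j · u_j)) · u_j.

Step by step this gives:
  u_1 = (2, 3, 0)
  u_2 = (-6/13, 4/13, 2)
  u_3 = (-9/7, 6/7, -3/7)

Orthogonality check:
  u_2 · u_1 = 0 (should be 0)
  u_3 · u_1 = 0 (should be 0)
  u_3 · u_2 = 0 (should be 0)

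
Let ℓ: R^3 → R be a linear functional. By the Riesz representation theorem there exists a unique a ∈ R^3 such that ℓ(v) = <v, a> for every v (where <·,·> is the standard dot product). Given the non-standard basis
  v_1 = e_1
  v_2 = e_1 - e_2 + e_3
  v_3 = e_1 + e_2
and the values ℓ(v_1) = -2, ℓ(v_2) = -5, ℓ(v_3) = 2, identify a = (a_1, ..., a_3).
a = (-2, 4, 1)

Write a = (a_1, ..., a_3) in the standard basis. For each basis vector v_i, ℓ(v_i) = <v_i, a> is a linear equation in the a_j's. Collect the n equations into a matrix system V a = ℓ, where row i of V is v_i (expressed in the standard basis). Since V is invertible (lower-triangular with 1s on the diagonal, up to permutation), solve by back-substitution:
  V =
[[1, 0, 0],
 [1, -1, 1],
 [1, 1, 0]]
  V a = (-2, -5, 2)
Solving gives a = (-2, 4, 1).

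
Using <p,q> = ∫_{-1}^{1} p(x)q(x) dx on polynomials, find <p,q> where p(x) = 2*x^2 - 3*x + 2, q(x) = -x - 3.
<p,q> = -14

Expand the product: p(x)·q(x) = -2*x^3 - 3*x^2 + 7*x - 6.
∫_{-1}^{1} of each monomial x^k gives [2/(k+1) if k even, 0 if k odd]. Integrating term-by-term (or equivalently evaluating the antiderivative F(x) = -x^4/2 - x^3 + 7*x^2/2 - 6*x at the endpoints):
  F(1) − F(−1) = -4 − (10) = -14.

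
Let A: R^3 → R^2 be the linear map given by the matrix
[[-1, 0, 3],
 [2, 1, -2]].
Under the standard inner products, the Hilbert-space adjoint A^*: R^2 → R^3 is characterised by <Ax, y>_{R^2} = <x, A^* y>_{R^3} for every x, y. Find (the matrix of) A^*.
A^* = A^T =
[[-1, 2],
 [0, 1],
 [3, -2]]

For real matrices with standard dot products, the defining identity <Ax, y> = <x, A^* y> gives (Ax)^T y = x^T (A^*) y, i.e. x^T A^T y = x^T (A^*) y. Since this holds for all x, y, we must have A^* = A^T. Therefore
A^* =
[[-1, 2],
 [0, 1],
 [3, -2]].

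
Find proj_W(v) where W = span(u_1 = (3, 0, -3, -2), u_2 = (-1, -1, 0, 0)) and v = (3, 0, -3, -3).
proj_W(v) = (111/35, -6/35, -117/35, -78/35)

Set up U = [u_1 | ... | u_2] ∈ R^(4×2). The projector onto W = col(U) is P = U (U^T U)^(-1) U^T.
Compute U^T U =
  [22, -3]
  [-3, 2],
and U^T v = (24, -3).
Solve U^T U · c = U^T v for the coefficients: c = (39/35, 6/35). The projection is proj_W(v) = U c.
Check: (v - proj_W(v)) · u_1 = 0  (should be 0).
Check: (v - proj_W(v)) · u_2 = 0  (should be 0).
Result: proj_W(v) = (111/35, -6/35, -117/35, -78/35).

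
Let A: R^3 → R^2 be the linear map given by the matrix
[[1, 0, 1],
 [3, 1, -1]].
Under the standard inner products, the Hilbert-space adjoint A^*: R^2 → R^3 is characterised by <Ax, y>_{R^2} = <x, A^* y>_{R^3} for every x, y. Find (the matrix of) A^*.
A^* = A^T =
[[1, 3],
 [0, 1],
 [1, -1]]

For real matrices with standard dot products, the defining identity <Ax, y> = <x, A^* y> gives (Ax)^T y = x^T (A^*) y, i.e. x^T A^T y = x^T (A^*) y. Since this holds for all x, y, we must have A^* = A^T. Therefore
A^* =
[[1, 3],
 [0, 1],
 [1, -1]].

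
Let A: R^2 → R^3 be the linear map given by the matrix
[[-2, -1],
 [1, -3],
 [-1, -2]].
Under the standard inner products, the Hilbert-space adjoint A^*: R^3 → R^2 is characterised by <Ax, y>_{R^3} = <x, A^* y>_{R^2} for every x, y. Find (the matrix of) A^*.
A^* = A^T =
[[-2, 1, -1],
 [-1, -3, -2]]

For real matrices with standard dot products, the defining identity <Ax, y> = <x, A^* y> gives (Ax)^T y = x^T (A^*) y, i.e. x^T A^T y = x^T (A^*) y. Since this holds for all x, y, we must have A^* = A^T. Therefore
A^* =
[[-2, 1, -1],
 [-1, -3, -2]].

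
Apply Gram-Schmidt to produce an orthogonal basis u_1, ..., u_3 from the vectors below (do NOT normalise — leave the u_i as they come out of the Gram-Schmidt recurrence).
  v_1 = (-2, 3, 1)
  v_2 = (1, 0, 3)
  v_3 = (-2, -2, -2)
Orthogonal basis:
  u_1 = (-2, 3, 1)
  u_2 = (8/7, -3/14, 41/14)
  u_3 = (-234/139, -182/139, 78/139)

Apply the Gram-Schmidt recurrence
  u_1 = v_1
  u_i = v_i − Σ_{j<i} ((v_i · u_j) / (u_j · u_j)) · u_j.

Step by step this gives:
  u_1 = (-2, 3, 1)
  u_2 = (8/7, -3/14, 41/14)
  u_3 = (-234/139, -182/139, 78/139)

Orthogonality check:
  u_2 · u_1 = 0 (should be 0)
  u_3 · u_1 = 0 (should be 0)
  u_3 · u_2 = 0 (should be 0)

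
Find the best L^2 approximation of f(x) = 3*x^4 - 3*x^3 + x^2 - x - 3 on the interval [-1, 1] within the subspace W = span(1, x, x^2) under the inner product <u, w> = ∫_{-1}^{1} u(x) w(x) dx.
g(x) = 25*x^2/7 - 14*x/5 - 114/35

The best approximation g ∈ W is the orthogonal projection of f onto W. Writing g = a_0 + a_1 x + a_2 x^2, the coefficients solve the normal equations G · a = b where
  G_{ij} = <φ_i, φ_j> and b_i = <f, φ_i>, with φ_0 = 1, φ_1 = x, φ_2 = x^2.
G =
  [2, 0, 2/3]
  [0, 2/3, 0]
  [2/3, 0, 2/5],
b = (-62/15, -28/15, -26/35).
Solving gives a_0 = -114/35, a_1 = -14/5, a_2 = 25/7, so
  g(x) = 25*x^2/7 - 14*x/5 - 114/35.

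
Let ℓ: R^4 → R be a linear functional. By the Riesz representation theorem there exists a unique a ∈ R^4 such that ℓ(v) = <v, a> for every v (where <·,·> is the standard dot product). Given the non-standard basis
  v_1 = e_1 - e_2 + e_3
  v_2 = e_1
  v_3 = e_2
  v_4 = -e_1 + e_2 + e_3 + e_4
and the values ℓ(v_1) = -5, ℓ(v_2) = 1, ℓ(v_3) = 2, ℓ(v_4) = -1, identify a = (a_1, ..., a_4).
a = (1, 2, -4, 2)

Write a = (a_1, ..., a_4) in the standard basis. For each basis vector v_i, ℓ(v_i) = <v_i, a> is a linear equation in the a_j's. Collect the n equations into a matrix system V a = ℓ, where row i of V is v_i (expressed in the standard basis). Since V is invertible (lower-triangular with 1s on the diagonal, up to permutation), solve by back-substitution:
  V =
[[1, -1, 1, 0],
 [1, 0, 0, 0],
 [0, 1, 0, 0],
 [-1, 1, 1, 1]]
  V a = (-5, 1, 2, -1)
Solving gives a = (1, 2, -4, 2).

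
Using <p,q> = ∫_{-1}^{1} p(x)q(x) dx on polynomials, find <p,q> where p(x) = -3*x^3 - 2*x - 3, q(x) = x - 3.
<p,q> = 232/15

Expand the product: p(x)·q(x) = -3*x^4 + 9*x^3 - 2*x^2 + 3*x + 9.
∫_{-1}^{1} of each monomial x^k gives [2/(k+1) if k even, 0 if k odd]. Integrating term-by-term (or equivalently evaluating the antiderivative F(x) = -3*x^5/5 + 9*x^4/4 - 2*x^3/3 + 3*x^2/2 + 9*x at the endpoints):
  F(1) − F(−1) = 689/60 − (-239/60) = 232/15.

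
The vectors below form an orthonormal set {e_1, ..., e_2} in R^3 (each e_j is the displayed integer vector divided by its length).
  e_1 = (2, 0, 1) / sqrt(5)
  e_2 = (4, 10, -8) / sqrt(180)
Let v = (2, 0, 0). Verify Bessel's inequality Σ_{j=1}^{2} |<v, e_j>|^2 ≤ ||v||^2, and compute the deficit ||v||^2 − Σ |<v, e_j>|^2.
Σ |<v, e_j>|^2 = 32/9; ||v||^2 = 4; deficit = 4/9

Write each e_j = u_j / sqrt(<u_j, u_j>) where u_j is the displayed integer vector. Then <v, e_j> = <v, u_j> / sqrt(<u_j, u_j>), so |<v, e_j>|^2 = <v, u_j>^2 / <u_j, u_j>.
Coefficients: <v, e_1> = 4/sqrt(5), <v, e_2> = 8/sqrt(180).
Square and sum: Σ |<v, e_j>|^2 = 32/9.
Compute ||v||^2 = v·v = 4.
Deficit = 4 − 32/9 = 4/9 ≥ 0, confirming Bessel's inequality. (The deficit equals ||v − Σ <v,e_j> e_j||^2, the squared distance from v to span{e_j}.)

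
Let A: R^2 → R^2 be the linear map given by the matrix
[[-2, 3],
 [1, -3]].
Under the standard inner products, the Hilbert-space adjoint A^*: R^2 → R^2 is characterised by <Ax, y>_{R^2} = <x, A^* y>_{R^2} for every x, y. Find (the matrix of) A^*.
A^* = A^T =
[[-2, 1],
 [3, -3]]

For real matrices with standard dot products, the defining identity <Ax, y> = <x, A^* y> gives (Ax)^T y = x^T (A^*) y, i.e. x^T A^T y = x^T (A^*) y. Since this holds for all x, y, we must have A^* = A^T. Therefore
A^* =
[[-2, 1],
 [3, -3]].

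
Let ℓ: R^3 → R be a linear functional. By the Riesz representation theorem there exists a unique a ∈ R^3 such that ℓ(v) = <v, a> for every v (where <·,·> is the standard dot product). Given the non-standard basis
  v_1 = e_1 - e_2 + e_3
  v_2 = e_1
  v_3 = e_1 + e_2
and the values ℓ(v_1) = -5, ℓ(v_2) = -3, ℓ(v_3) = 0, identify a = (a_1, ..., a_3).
a = (-3, 3, 1)

Write a = (a_1, ..., a_3) in the standard basis. For each basis vector v_i, ℓ(v_i) = <v_i, a> is a linear equation in the a_j's. Collect the n equations into a matrix system V a = ℓ, where row i of V is v_i (expressed in the standard basis). Since V is invertible (lower-triangular with 1s on the diagonal, up to permutation), solve by back-substitution:
  V =
[[1, -1, 1],
 [1, 0, 0],
 [1, 1, 0]]
  V a = (-5, -3, 0)
Solving gives a = (-3, 3, 1).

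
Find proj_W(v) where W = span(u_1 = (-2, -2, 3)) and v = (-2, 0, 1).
proj_W(v) = (-14/17, -14/17, 21/17)

Set up U = [u_1 | ... | u_1] ∈ R^(3×1). The projector onto W = col(U) is P = U (U^T U)^(-1) U^T.
Compute U^T U =
  [17],
and U^T v = (7).
Solve U^T U · c = U^T v for the coefficients: c = (7/17). The projection is proj_W(v) = U c.
Check: (v - proj_W(v)) · u_1 = 0  (should be 0).
Result: proj_W(v) = (-14/17, -14/17, 21/17).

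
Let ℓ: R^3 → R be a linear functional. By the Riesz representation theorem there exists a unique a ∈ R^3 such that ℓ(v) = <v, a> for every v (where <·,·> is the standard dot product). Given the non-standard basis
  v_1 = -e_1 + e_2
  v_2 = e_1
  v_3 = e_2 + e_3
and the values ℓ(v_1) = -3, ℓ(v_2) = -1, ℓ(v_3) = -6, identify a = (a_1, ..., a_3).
a = (-1, -4, -2)

Write a = (a_1, ..., a_3) in the standard basis. For each basis vector v_i, ℓ(v_i) = <v_i, a> is a linear equation in the a_j's. Collect the n equations into a matrix system V a = ℓ, where row i of V is v_i (expressed in the standard basis). Since V is invertible (lower-triangular with 1s on the diagonal, up to permutation), solve by back-substitution:
  V =
[[-1, 1, 0],
 [1, 0, 0],
 [0, 1, 1]]
  V a = (-3, -1, -6)
Solving gives a = (-1, -4, -2).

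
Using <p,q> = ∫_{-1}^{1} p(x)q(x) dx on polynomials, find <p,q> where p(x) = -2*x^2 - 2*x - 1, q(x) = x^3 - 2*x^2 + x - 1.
<p,q> = 62/15

Expand the product: p(x)·q(x) = -2*x^5 + 2*x^4 + x^3 + 2*x^2 + x + 1.
∫_{-1}^{1} of each monomial x^k gives [2/(k+1) if k even, 0 if k odd]. Integrating term-by-term (or equivalently evaluating the antiderivative F(x) = -x^6/3 + 2*x^5/5 + x^4/4 + 2*x^3/3 + x^2/2 + x at the endpoints):
  F(1) − F(−1) = 149/60 − (-33/20) = 62/15.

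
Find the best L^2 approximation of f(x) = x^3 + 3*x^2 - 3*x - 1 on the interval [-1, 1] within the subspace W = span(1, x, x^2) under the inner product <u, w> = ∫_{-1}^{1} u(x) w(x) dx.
g(x) = 3*x^2 - 12*x/5 - 1

The best approximation g ∈ W is the orthogonal projection of f onto W. Writing g = a_0 + a_1 x + a_2 x^2, the coefficients solve the normal equations G · a = b where
  G_{ij} = <φ_i, φ_j> and b_i = <f, φ_i>, with φ_0 = 1, φ_1 = x, φ_2 = x^2.
G =
  [2, 0, 2/3]
  [0, 2/3, 0]
  [2/3, 0, 2/5],
b = (0, -8/5, 8/15).
Solving gives a_0 = -1, a_1 = -12/5, a_2 = 3, so
  g(x) = 3*x^2 - 12*x/5 - 1.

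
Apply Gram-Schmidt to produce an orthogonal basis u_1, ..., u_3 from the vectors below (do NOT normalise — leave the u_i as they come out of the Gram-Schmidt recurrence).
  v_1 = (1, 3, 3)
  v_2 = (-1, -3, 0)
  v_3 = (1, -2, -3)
Orthogonal basis:
  u_1 = (1, 3, 3)
  u_2 = (-9/19, -27/19, 30/19)
  u_3 = (3/2, -1/2, 0)

Apply the Gram-Schmidt recurrence
  u_1 = v_1
  u_i = v_i − Σ_{j<i} ((v_i · u_j) / (u_j · u_j)) · u_j.

Step by step this gives:
  u_1 = (1, 3, 3)
  u_2 = (-9/19, -27/19, 30/19)
  u_3 = (3/2, -1/2, 0)

Orthogonality check:
  u_2 · u_1 = 0 (should be 0)
  u_3 · u_1 = 0 (should be 0)
  u_3 · u_2 = 0 (should be 0)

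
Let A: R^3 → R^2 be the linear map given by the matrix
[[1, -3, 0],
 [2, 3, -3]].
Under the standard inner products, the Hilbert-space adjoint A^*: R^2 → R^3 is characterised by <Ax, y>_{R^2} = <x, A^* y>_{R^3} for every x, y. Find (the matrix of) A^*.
A^* = A^T =
[[1, 2],
 [-3, 3],
 [0, -3]]

For real matrices with standard dot products, the defining identity <Ax, y> = <x, A^* y> gives (Ax)^T y = x^T (A^*) y, i.e. x^T A^T y = x^T (A^*) y. Since this holds for all x, y, we must have A^* = A^T. Therefore
A^* =
[[1, 2],
 [-3, 3],
 [0, -3]].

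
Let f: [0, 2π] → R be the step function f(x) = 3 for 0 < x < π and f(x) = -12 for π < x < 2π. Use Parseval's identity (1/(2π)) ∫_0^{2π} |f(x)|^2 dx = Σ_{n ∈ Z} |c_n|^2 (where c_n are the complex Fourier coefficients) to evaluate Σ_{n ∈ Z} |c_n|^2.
Σ |c_n|^2 = 153/2

Parseval equates the L^2 energy of f (normalised by 1/(2π)) with the ℓ^2 sum of its Fourier coefficients: (1/(2π)) ∫_0^{2π} |f|^2 = Σ |c_n|^2.
Compute the left side: (1/(2π)) [∫_0^π 3^2 dx + ∫_π^{2π} (-12)^2 dx] = (1/(2π)) · (9π + 144π) = (9 + 144)/2 = 153/2.
So Σ_{n ∈ Z} |c_n|^2 = 153/2.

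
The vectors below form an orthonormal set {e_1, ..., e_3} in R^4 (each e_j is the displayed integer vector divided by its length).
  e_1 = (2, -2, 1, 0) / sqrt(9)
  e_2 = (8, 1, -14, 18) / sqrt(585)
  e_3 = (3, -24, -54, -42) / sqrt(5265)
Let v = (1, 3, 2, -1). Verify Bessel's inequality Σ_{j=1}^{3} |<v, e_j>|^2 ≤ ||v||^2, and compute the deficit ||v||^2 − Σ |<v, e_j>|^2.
Σ |<v, e_j>|^2 = 6; ||v||^2 = 15; deficit = 9

Write each e_j = u_j / sqrt(<u_j, u_j>) where u_j is the displayed integer vector. Then <v, e_j> = <v, u_j> / sqrt(<u_j, u_j>), so |<v, e_j>|^2 = <v, u_j>^2 / <u_j, u_j>.
Coefficients: <v, e_1> = -2/sqrt(9), <v, e_2> = -35/sqrt(585), <v, e_3> = -135/sqrt(5265).
Square and sum: Σ |<v, e_j>|^2 = 6.
Compute ||v||^2 = v·v = 15.
Deficit = 15 − 6 = 9 ≥ 0, confirming Bessel's inequality. (The deficit equals ||v − Σ <v,e_j> e_j||^2, the squared distance from v to span{e_j}.)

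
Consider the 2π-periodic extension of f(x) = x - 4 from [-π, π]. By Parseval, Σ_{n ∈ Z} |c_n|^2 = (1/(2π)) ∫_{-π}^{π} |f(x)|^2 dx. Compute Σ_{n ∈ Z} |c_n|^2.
Σ |c_n|^2 = π^2/3 + 16

Expand and integrate term by term over [-π, π]:
  ∫ (x)^2 dx = 1·(2π^3/3); ∫ 2·1·(-4)·x dx = 0 (odd integrand); ∫ (-4)^2 dx = 16·2π.
So (1/(2π)) ∫_{-π}^{π} (x - 4)^2 dx = 1π^2/3 + 16 = π^2/3 + 16.
Parseval ⇒ Σ |c_n|^2 = π^2/3 + 16.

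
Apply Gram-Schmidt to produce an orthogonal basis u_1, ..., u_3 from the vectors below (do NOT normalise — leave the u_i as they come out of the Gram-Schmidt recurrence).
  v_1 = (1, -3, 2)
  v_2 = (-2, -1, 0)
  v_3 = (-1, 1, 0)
Orthogonal basis:
  u_1 = (1, -3, 2)
  u_2 = (-29/14, -11/14, -1/7)
  u_3 = (-4/23, 8/23, 14/23)

Apply the Gram-Schmidt recurrence
  u_1 = v_1
  u_i = v_i − Σ_{j<i} ((v_i · u_j) / (u_j · u_j)) · u_j.

Step by step this gives:
  u_1 = (1, -3, 2)
  u_2 = (-29/14, -11/14, -1/7)
  u_3 = (-4/23, 8/23, 14/23)

Orthogonality check:
  u_2 · u_1 = 0 (should be 0)
  u_3 · u_1 = 0 (should be 0)
  u_3 · u_2 = 0 (should be 0)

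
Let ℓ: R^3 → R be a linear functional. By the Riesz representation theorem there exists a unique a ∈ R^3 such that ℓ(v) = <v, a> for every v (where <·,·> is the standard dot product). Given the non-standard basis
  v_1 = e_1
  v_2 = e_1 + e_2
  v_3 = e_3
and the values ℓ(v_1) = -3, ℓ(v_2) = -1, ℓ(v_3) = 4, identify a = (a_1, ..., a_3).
a = (-3, 2, 4)

Write a = (a_1, ..., a_3) in the standard basis. For each basis vector v_i, ℓ(v_i) = <v_i, a> is a linear equation in the a_j's. Collect the n equations into a matrix system V a = ℓ, where row i of V is v_i (expressed in the standard basis). Since V is invertible (lower-triangular with 1s on the diagonal, up to permutation), solve by back-substitution:
  V =
[[1, 0, 0],
 [1, 1, 0],
 [0, 0, 1]]
  V a = (-3, -1, 4)
Solving gives a = (-3, 2, 4).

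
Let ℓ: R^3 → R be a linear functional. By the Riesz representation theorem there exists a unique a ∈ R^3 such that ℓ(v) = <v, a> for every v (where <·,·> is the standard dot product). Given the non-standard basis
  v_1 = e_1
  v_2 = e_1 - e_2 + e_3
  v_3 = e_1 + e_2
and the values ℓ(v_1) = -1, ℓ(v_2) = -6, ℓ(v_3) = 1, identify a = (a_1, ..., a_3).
a = (-1, 2, -3)

Write a = (a_1, ..., a_3) in the standard basis. For each basis vector v_i, ℓ(v_i) = <v_i, a> is a linear equation in the a_j's. Collect the n equations into a matrix system V a = ℓ, where row i of V is v_i (expressed in the standard basis). Since V is invertible (lower-triangular with 1s on the diagonal, up to permutation), solve by back-substitution:
  V =
[[1, 0, 0],
 [1, -1, 1],
 [1, 1, 0]]
  V a = (-1, -6, 1)
Solving gives a = (-1, 2, -3).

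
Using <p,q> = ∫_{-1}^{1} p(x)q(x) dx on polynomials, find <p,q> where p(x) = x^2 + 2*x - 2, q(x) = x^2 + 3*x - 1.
<p,q> = 32/5

Expand the product: p(x)·q(x) = x^4 + 5*x^3 + 3*x^2 - 8*x + 2.
∫_{-1}^{1} of each monomial x^k gives [2/(k+1) if k even, 0 if k odd]. Integrating term-by-term (or equivalently evaluating the antiderivative F(x) = x^5/5 + 5*x^4/4 + x^3 - 4*x^2 + 2*x at the endpoints):
  F(1) − F(−1) = 9/20 − (-119/20) = 32/5.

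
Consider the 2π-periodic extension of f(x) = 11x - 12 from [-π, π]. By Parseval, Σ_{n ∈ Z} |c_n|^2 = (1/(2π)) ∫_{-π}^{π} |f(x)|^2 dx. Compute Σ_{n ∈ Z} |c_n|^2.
Σ |c_n|^2 = 121π^2/3 + 144

Expand and integrate term by term over [-π, π]:
  ∫ (11x)^2 dx = 121·(2π^3/3); ∫ 2·11·(-12)·x dx = 0 (odd integrand); ∫ (-12)^2 dx = 144·2π.
So (1/(2π)) ∫_{-π}^{π} (11x - 12)^2 dx = 121π^2/3 + 144 = 121π^2/3 + 144.
Parseval ⇒ Σ |c_n|^2 = 121π^2/3 + 144.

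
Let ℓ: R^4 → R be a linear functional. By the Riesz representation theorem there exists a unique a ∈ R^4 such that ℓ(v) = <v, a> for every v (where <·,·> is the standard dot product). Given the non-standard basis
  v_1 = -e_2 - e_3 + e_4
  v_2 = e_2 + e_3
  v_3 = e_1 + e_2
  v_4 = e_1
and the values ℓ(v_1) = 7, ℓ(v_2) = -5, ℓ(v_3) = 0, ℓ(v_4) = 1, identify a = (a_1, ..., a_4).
a = (1, -1, -4, 2)

Write a = (a_1, ..., a_4) in the standard basis. For each basis vector v_i, ℓ(v_i) = <v_i, a> is a linear equation in the a_j's. Collect the n equations into a matrix system V a = ℓ, where row i of V is v_i (expressed in the standard basis). Since V is invertible (lower-triangular with 1s on the diagonal, up to permutation), solve by back-substitution:
  V =
[[0, -1, -1, 1],
 [0, 1, 1, 0],
 [1, 1, 0, 0],
 [1, 0, 0, 0]]
  V a = (7, -5, 0, 1)
Solving gives a = (1, -1, -4, 2).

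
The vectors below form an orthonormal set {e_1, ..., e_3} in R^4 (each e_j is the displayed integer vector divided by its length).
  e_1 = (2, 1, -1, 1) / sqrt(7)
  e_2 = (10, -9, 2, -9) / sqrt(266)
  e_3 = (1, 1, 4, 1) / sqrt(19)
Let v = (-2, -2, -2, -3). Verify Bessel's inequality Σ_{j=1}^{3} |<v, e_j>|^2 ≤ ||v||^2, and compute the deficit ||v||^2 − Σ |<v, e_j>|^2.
Σ |<v, e_j>|^2 = 41/2; ||v||^2 = 21; deficit = 1/2

Write each e_j = u_j / sqrt(<u_j, u_j>) where u_j is the displayed integer vector. Then <v, e_j> = <v, u_j> / sqrt(<u_j, u_j>), so |<v, e_j>|^2 = <v, u_j>^2 / <u_j, u_j>.
Coefficients: <v, e_1> = -7/sqrt(7), <v, e_2> = 21/sqrt(266), <v, e_3> = -15/sqrt(19).
Square and sum: Σ |<v, e_j>|^2 = 41/2.
Compute ||v||^2 = v·v = 21.
Deficit = 21 − 41/2 = 1/2 ≥ 0, confirming Bessel's inequality. (The deficit equals ||v − Σ <v,e_j> e_j||^2, the squared distance from v to span{e_j}.)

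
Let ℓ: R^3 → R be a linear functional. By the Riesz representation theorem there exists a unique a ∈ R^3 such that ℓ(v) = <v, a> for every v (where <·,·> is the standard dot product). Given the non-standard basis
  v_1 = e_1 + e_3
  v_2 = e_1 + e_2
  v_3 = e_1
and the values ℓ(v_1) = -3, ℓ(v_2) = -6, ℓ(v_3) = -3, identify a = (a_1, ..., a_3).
a = (-3, -3, 0)

Write a = (a_1, ..., a_3) in the standard basis. For each basis vector v_i, ℓ(v_i) = <v_i, a> is a linear equation in the a_j's. Collect the n equations into a matrix system V a = ℓ, where row i of V is v_i (expressed in the standard basis). Since V is invertible (lower-triangular with 1s on the diagonal, up to permutation), solve by back-substitution:
  V =
[[1, 0, 1],
 [1, 1, 0],
 [1, 0, 0]]
  V a = (-3, -6, -3)
Solving gives a = (-3, -3, 0).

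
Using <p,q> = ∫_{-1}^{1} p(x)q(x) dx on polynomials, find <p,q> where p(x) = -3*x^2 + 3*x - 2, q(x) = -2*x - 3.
<p,q> = 14

Expand the product: p(x)·q(x) = 6*x^3 + 3*x^2 - 5*x + 6.
∫_{-1}^{1} of each monomial x^k gives [2/(k+1) if k even, 0 if k odd]. Integrating term-by-term (or equivalently evaluating the antiderivative F(x) = 3*x^4/2 + x^3 - 5*x^2/2 + 6*x at the endpoints):
  F(1) − F(−1) = 6 − (-8) = 14.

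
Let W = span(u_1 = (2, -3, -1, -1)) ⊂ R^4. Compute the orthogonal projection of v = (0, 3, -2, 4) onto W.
proj_W(v) = (-22/15, 11/5, 11/15, 11/15)

Set up U = [u_1 | ... | u_1] ∈ R^(4×1). The projector onto W = col(U) is P = U (U^T U)^(-1) U^T.
Compute U^T U =
  [15],
and U^T v = (-11).
Solve U^T U · c = U^T v for the coefficients: c = (-11/15). The projection is proj_W(v) = U c.
Check: (v - proj_W(v)) · u_1 = 0  (should be 0).
Result: proj_W(v) = (-22/15, 11/5, 11/15, 11/15).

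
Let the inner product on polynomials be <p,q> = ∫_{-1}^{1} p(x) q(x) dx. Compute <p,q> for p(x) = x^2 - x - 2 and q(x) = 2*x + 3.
<p,q> = -34/3

Expand the product: p(x)·q(x) = 2*x^3 + x^2 - 7*x - 6.
∫_{-1}^{1} of each monomial x^k gives [2/(k+1) if k even, 0 if k odd]. Integrating term-by-term (or equivalently evaluating the antiderivative F(x) = x^4/2 + x^3/3 - 7*x^2/2 - 6*x at the endpoints):
  F(1) − F(−1) = -26/3 − (8/3) = -34/3.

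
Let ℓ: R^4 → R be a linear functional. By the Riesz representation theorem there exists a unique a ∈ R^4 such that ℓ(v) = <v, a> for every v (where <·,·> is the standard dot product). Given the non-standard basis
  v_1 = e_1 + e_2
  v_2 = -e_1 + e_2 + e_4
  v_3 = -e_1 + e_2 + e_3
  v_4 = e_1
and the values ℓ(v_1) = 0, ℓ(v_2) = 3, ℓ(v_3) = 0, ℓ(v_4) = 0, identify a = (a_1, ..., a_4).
a = (0, 0, 0, 3)

Write a = (a_1, ..., a_4) in the standard basis. For each basis vector v_i, ℓ(v_i) = <v_i, a> is a linear equation in the a_j's. Collect the n equations into a matrix system V a = ℓ, where row i of V is v_i (expressed in the standard basis). Since V is invertible (lower-triangular with 1s on the diagonal, up to permutation), solve by back-substitution:
  V =
[[1, 1, 0, 0],
 [-1, 1, 0, 1],
 [-1, 1, 1, 0],
 [1, 0, 0, 0]]
  V a = (0, 3, 0, 0)
Solving gives a = (0, 0, 0, 3).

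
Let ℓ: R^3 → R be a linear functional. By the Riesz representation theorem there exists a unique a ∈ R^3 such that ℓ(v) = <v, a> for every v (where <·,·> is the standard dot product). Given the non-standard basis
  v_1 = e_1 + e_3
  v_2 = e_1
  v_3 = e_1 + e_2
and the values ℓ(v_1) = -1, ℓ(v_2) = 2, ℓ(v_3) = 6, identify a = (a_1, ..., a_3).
a = (2, 4, -3)

Write a = (a_1, ..., a_3) in the standard basis. For each basis vector v_i, ℓ(v_i) = <v_i, a> is a linear equation in the a_j's. Collect the n equations into a matrix system V a = ℓ, where row i of V is v_i (expressed in the standard basis). Since V is invertible (lower-triangular with 1s on the diagonal, up to permutation), solve by back-substitution:
  V =
[[1, 0, 1],
 [1, 0, 0],
 [1, 1, 0]]
  V a = (-1, 2, 6)
Solving gives a = (2, 4, -3).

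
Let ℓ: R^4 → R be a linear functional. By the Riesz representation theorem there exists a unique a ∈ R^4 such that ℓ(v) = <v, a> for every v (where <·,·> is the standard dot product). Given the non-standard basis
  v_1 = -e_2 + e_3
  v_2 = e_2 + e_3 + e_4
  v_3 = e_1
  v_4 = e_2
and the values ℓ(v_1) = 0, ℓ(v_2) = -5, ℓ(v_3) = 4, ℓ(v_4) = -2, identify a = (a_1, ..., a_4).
a = (4, -2, -2, -1)

Write a = (a_1, ..., a_4) in the standard basis. For each basis vector v_i, ℓ(v_i) = <v_i, a> is a linear equation in the a_j's. Collect the n equations into a matrix system V a = ℓ, where row i of V is v_i (expressed in the standard basis). Since V is invertible (lower-triangular with 1s on the diagonal, up to permutation), solve by back-substitution:
  V =
[[0, -1, 1, 0],
 [0, 1, 1, 1],
 [1, 0, 0, 0],
 [0, 1, 0, 0]]
  V a = (0, -5, 4, -2)
Solving gives a = (4, -2, -2, -1).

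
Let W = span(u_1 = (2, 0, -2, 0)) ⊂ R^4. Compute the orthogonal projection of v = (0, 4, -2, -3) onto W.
proj_W(v) = (1, 0, -1, 0)

Set up U = [u_1 | ... | u_1] ∈ R^(4×1). The projector onto W = col(U) is P = U (U^T U)^(-1) U^T.
Compute U^T U =
  [8],
and U^T v = (4).
Solve U^T U · c = U^T v for the coefficients: c = (1/2). The projection is proj_W(v) = U c.
Check: (v - proj_W(v)) · u_1 = 0  (should be 0).
Result: proj_W(v) = (1, 0, -1, 0).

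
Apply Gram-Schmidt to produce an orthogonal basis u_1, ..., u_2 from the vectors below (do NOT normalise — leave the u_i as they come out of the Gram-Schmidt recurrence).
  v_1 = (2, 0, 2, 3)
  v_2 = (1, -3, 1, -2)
Orthogonal basis:
  u_1 = (2, 0, 2, 3)
  u_2 = (21/17, -3, 21/17, -28/17)

Apply the Gram-Schmidt recurrence
  u_1 = v_1
  u_i = v_i − Σ_{j<i} ((v_i · u_j) / (u_j · u_j)) · u_j.

Step by step this gives:
  u_1 = (2, 0, 2, 3)
  u_2 = (21/17, -3, 21/17, -28/17)

Orthogonality check:
  u_2 · u_1 = 0 (should be 0)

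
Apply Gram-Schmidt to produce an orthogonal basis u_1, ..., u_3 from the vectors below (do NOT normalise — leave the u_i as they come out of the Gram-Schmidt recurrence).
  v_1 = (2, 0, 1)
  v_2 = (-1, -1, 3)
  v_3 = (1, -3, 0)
Orthogonal basis:
  u_1 = (2, 0, 1)
  u_2 = (-7/5, -1, 14/5)
  u_3 = (11/27, -77/27, -22/27)

Apply the Gram-Schmidt recurrence
  u_1 = v_1
  u_i = v_i − Σ_{j<i} ((v_i · u_j) / (u_j · u_j)) · u_j.

Step by step this gives:
  u_1 = (2, 0, 1)
  u_2 = (-7/5, -1, 14/5)
  u_3 = (11/27, -77/27, -22/27)

Orthogonality check:
  u_2 · u_1 = 0 (should be 0)
  u_3 · u_1 = 0 (should be 0)
  u_3 · u_2 = 0 (should be 0)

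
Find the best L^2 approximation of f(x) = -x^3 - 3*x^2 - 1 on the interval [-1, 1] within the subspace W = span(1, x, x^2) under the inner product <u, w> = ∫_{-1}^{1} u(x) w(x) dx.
g(x) = -3*x^2 - 3*x/5 - 1

The best approximation g ∈ W is the orthogonal projection of f onto W. Writing g = a_0 + a_1 x + a_2 x^2, the coefficients solve the normal equations G · a = b where
  G_{ij} = <φ_i, φ_j> and b_i = <f, φ_i>, with φ_0 = 1, φ_1 = x, φ_2 = x^2.
G =
  [2, 0, 2/3]
  [0, 2/3, 0]
  [2/3, 0, 2/5],
b = (-4, -2/5, -28/15).
Solving gives a_0 = -1, a_1 = -3/5, a_2 = -3, so
  g(x) = -3*x^2 - 3*x/5 - 1.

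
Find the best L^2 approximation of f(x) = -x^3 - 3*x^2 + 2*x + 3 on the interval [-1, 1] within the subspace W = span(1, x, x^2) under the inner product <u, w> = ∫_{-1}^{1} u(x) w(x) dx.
g(x) = -3*x^2 + 7*x/5 + 3

The best approximation g ∈ W is the orthogonal projection of f onto W. Writing g = a_0 + a_1 x + a_2 x^2, the coefficients solve the normal equations G · a = b where
  G_{ij} = <φ_i, φ_j> and b_i = <f, φ_i>, with φ_0 = 1, φ_1 = x, φ_2 = x^2.
G =
  [2, 0, 2/3]
  [0, 2/3, 0]
  [2/3, 0, 2/5],
b = (4, 14/15, 4/5).
Solving gives a_0 = 3, a_1 = 7/5, a_2 = -3, so
  g(x) = -3*x^2 + 7*x/5 + 3.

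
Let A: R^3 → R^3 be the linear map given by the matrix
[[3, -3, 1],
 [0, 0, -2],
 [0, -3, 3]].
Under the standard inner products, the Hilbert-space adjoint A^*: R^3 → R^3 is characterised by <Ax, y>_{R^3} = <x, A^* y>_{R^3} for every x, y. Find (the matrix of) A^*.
A^* = A^T =
[[3, 0, 0],
 [-3, 0, -3],
 [1, -2, 3]]

For real matrices with standard dot products, the defining identity <Ax, y> = <x, A^* y> gives (Ax)^T y = x^T (A^*) y, i.e. x^T A^T y = x^T (A^*) y. Since this holds for all x, y, we must have A^* = A^T. Therefore
A^* =
[[3, 0, 0],
 [-3, 0, -3],
 [1, -2, 3]].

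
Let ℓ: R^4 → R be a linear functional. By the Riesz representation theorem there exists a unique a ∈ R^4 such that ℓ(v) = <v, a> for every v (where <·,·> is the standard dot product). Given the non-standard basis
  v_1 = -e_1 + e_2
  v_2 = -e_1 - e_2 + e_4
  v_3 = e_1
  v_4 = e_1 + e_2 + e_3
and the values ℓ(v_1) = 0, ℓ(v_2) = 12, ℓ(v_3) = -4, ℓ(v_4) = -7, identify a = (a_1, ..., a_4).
a = (-4, -4, 1, 4)

Write a = (a_1, ..., a_4) in the standard basis. For each basis vector v_i, ℓ(v_i) = <v_i, a> is a linear equation in the a_j's. Collect the n equations into a matrix system V a = ℓ, where row i of V is v_i (expressed in the standard basis). Since V is invertible (lower-triangular with 1s on the diagonal, up to permutation), solve by back-substitution:
  V =
[[-1, 1, 0, 0],
 [-1, -1, 0, 1],
 [1, 0, 0, 0],
 [1, 1, 1, 0]]
  V a = (0, 12, -4, -7)
Solving gives a = (-4, -4, 1, 4).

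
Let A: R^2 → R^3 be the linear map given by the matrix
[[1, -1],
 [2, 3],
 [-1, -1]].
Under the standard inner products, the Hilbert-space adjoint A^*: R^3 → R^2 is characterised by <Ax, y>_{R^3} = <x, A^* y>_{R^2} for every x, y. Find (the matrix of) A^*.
A^* = A^T =
[[1, 2, -1],
 [-1, 3, -1]]

For real matrices with standard dot products, the defining identity <Ax, y> = <x, A^* y> gives (Ax)^T y = x^T (A^*) y, i.e. x^T A^T y = x^T (A^*) y. Since this holds for all x, y, we must have A^* = A^T. Therefore
A^* =
[[1, 2, -1],
 [-1, 3, -1]].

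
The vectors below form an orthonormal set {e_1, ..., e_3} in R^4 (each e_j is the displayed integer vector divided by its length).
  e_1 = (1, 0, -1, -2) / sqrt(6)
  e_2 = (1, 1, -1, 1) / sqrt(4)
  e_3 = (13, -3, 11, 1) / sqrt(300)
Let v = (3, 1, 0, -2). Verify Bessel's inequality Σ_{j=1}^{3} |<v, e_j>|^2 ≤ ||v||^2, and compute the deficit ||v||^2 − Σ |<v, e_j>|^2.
Σ |<v, e_j>|^2 = 651/50; ||v||^2 = 14; deficit = 49/50

Write each e_j = u_j / sqrt(<u_j, u_j>) where u_j is the displayed integer vector. Then <v, e_j> = <v, u_j> / sqrt(<u_j, u_j>), so |<v, e_j>|^2 = <v, u_j>^2 / <u_j, u_j>.
Coefficients: <v, e_1> = 7/sqrt(6), <v, e_2> = 2/sqrt(4), <v, e_3> = 34/sqrt(300).
Square and sum: Σ |<v, e_j>|^2 = 651/50.
Compute ||v||^2 = v·v = 14.
Deficit = 14 − 651/50 = 49/50 ≥ 0, confirming Bessel's inequality. (The deficit equals ||v − Σ <v,e_j> e_j||^2, the squared distance from v to span{e_j}.)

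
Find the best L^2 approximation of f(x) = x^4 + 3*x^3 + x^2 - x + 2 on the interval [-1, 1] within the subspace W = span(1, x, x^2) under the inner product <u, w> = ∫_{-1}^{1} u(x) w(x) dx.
g(x) = 13*x^2/7 + 4*x/5 + 67/35

The best approximation g ∈ W is the orthogonal projection of f onto W. Writing g = a_0 + a_1 x + a_2 x^2, the coefficients solve the normal equations G · a = b where
  G_{ij} = <φ_i, φ_j> and b_i = <f, φ_i>, with φ_0 = 1, φ_1 = x, φ_2 = x^2.
G =
  [2, 0, 2/3]
  [0, 2/3, 0]
  [2/3, 0, 2/5],
b = (76/15, 8/15, 212/105).
Solving gives a_0 = 67/35, a_1 = 4/5, a_2 = 13/7, so
  g(x) = 13*x^2/7 + 4*x/5 + 67/35.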